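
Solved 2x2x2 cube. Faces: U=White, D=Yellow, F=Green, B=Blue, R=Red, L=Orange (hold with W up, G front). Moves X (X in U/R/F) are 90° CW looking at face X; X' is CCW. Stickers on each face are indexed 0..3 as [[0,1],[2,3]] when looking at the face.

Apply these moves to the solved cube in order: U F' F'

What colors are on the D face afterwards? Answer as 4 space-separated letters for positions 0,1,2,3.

Answer: W W Y Y

Derivation:
After move 1 (U): U=WWWW F=RRGG R=BBRR B=OOBB L=GGOO
After move 2 (F'): F=RGRG U=WWBR R=YBYR D=GOYY L=GWOW
After move 3 (F'): F=GGRR U=WWYY R=OBGR D=WWYY L=GROB
Query: D face = WWYY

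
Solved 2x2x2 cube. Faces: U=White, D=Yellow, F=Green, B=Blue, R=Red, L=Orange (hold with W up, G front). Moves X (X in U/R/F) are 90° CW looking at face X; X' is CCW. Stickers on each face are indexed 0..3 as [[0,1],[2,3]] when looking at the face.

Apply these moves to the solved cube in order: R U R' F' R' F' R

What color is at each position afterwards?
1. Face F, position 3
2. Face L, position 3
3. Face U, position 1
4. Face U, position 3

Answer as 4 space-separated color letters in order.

Answer: G B W R

Derivation:
After move 1 (R): R=RRRR U=WGWG F=GYGY D=YBYB B=WBWB
After move 2 (U): U=WWGG F=RRGY R=WBRR B=OOWB L=GYOO
After move 3 (R'): R=BRWR U=WWGO F=RWGG D=YRYY B=BOBB
After move 4 (F'): F=WGRG U=WWBW R=RRYR D=YOYY L=GOOG
After move 5 (R'): R=RRRY U=WBBB F=WWRW D=YGYG B=YOOB
After move 6 (F'): F=WWWR U=WBRR R=GRYY D=OGYG L=GBOB
After move 7 (R): R=YGYR U=WWRR F=WGWG D=OOYY B=ROBB
Query 1: F[3] = G
Query 2: L[3] = B
Query 3: U[1] = W
Query 4: U[3] = R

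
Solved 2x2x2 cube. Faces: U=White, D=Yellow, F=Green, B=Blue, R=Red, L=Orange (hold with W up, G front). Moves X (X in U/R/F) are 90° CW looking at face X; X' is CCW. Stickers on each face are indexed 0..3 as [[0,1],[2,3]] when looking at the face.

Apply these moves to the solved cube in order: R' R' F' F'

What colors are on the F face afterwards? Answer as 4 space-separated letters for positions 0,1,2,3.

Answer: B G B G

Derivation:
After move 1 (R'): R=RRRR U=WBWB F=GWGW D=YGYG B=YBYB
After move 2 (R'): R=RRRR U=WYWY F=GBGB D=YWYW B=GBGB
After move 3 (F'): F=BBGG U=WYRR R=WRYR D=OOYW L=OYOW
After move 4 (F'): F=BGBG U=WYWY R=OROR D=YWYW L=OROR
Query: F face = BGBG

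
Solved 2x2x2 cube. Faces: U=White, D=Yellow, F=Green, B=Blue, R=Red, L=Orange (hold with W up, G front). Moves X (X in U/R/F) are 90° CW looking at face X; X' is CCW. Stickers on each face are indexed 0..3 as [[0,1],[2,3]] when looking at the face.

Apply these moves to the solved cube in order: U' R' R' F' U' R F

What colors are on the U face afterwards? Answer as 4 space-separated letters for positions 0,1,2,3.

Answer: Y Y W R

Derivation:
After move 1 (U'): U=WWWW F=OOGG R=GGRR B=RRBB L=BBOO
After move 2 (R'): R=GRGR U=WBWR F=OWGW D=YOYG B=YRYB
After move 3 (R'): R=RRGG U=WYWY F=OBGR D=YWYW B=GROB
After move 4 (F'): F=BROG U=WYRG R=WRYG D=BOYW L=BYOW
After move 5 (U'): U=YGWR F=BYOG R=BRYG B=WROB L=GROW
After move 6 (R): R=YBGR U=YYWG F=BOOW D=BOYW B=RRGB
After move 7 (F): F=OBWO U=YYWR R=WBGR D=GYYW L=GBOO
Query: U face = YYWR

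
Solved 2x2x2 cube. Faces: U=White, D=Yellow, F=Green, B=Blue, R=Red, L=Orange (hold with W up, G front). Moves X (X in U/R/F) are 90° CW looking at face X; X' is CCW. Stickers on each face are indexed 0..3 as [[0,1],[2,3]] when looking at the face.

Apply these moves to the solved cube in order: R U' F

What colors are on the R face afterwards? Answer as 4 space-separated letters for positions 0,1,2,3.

Answer: W Y W R

Derivation:
After move 1 (R): R=RRRR U=WGWG F=GYGY D=YBYB B=WBWB
After move 2 (U'): U=GGWW F=OOGY R=GYRR B=RRWB L=WBOO
After move 3 (F): F=GOYO U=GGOB R=WYWR D=RGYB L=WYOB
Query: R face = WYWR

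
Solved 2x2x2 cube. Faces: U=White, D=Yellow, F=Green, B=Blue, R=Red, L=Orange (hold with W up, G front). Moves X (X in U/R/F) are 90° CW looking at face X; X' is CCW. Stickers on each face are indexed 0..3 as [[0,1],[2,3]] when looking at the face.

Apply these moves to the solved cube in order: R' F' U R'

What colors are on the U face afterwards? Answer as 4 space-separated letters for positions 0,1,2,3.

After move 1 (R'): R=RRRR U=WBWB F=GWGW D=YGYG B=YBYB
After move 2 (F'): F=WWGG U=WBRR R=GRYR D=OOYG L=OBOW
After move 3 (U): U=RWRB F=GRGG R=YBYR B=OBYB L=WWOW
After move 4 (R'): R=BRYY U=RYRO F=GWGB D=ORYG B=GBOB
Query: U face = RYRO

Answer: R Y R O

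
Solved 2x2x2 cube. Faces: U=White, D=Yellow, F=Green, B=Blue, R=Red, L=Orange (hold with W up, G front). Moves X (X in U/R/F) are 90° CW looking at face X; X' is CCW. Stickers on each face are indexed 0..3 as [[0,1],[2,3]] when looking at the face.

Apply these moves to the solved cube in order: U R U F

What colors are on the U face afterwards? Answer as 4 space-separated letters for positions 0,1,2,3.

Answer: W W O Y

Derivation:
After move 1 (U): U=WWWW F=RRGG R=BBRR B=OOBB L=GGOO
After move 2 (R): R=RBRB U=WRWG F=RYGY D=YBYO B=WOWB
After move 3 (U): U=WWGR F=RBGY R=WORB B=GGWB L=RYOO
After move 4 (F): F=GRYB U=WWOY R=GORB D=RWYO L=RYOB
Query: U face = WWOY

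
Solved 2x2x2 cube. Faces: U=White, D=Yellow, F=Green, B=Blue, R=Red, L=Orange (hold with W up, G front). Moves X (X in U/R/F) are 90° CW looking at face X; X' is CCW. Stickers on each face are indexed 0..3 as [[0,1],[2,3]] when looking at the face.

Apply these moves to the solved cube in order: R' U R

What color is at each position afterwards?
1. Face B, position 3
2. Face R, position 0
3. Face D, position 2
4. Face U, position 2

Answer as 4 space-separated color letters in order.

Answer: B R Y B

Derivation:
After move 1 (R'): R=RRRR U=WBWB F=GWGW D=YGYG B=YBYB
After move 2 (U): U=WWBB F=RRGW R=YBRR B=OOYB L=GWOO
After move 3 (R): R=RYRB U=WRBW F=RGGG D=YYYO B=BOWB
Query 1: B[3] = B
Query 2: R[0] = R
Query 3: D[2] = Y
Query 4: U[2] = B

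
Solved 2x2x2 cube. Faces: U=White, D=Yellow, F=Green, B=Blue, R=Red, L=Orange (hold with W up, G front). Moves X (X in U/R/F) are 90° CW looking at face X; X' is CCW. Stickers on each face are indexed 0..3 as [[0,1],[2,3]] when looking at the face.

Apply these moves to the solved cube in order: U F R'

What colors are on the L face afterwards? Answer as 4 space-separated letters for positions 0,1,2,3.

Answer: G Y O Y

Derivation:
After move 1 (U): U=WWWW F=RRGG R=BBRR B=OOBB L=GGOO
After move 2 (F): F=GRGR U=WWOG R=WBWR D=RBYY L=GYOY
After move 3 (R'): R=BRWW U=WBOO F=GWGG D=RRYR B=YOBB
Query: L face = GYOY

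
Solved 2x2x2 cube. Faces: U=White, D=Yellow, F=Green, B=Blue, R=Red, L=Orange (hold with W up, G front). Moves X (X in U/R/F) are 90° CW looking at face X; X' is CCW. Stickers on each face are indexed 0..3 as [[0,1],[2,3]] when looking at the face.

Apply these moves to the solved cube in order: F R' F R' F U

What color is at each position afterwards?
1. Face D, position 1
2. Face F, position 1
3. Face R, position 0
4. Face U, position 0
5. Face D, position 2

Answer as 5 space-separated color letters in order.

After move 1 (F): F=GGGG U=WWOO R=WRWR D=RRYY L=OYOY
After move 2 (R'): R=RRWW U=WBOB F=GWGO D=RGYG B=YBRB
After move 3 (F): F=GGOW U=WBYY R=ORBW D=WRYG L=OROG
After move 4 (R'): R=RWOB U=WRYY F=GBOY D=WGYW B=GBRB
After move 5 (F): F=OGYB U=WRGR R=YWYB D=ORYW L=OWOG
After move 6 (U): U=GWRR F=YWYB R=GBYB B=OWRB L=OGOG
Query 1: D[1] = R
Query 2: F[1] = W
Query 3: R[0] = G
Query 4: U[0] = G
Query 5: D[2] = Y

Answer: R W G G Y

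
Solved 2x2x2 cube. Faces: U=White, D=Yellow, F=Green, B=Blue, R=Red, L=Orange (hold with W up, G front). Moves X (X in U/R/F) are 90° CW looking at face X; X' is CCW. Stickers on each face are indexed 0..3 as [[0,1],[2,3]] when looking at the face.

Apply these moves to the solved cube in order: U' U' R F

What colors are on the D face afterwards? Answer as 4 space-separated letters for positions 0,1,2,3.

Answer: R R Y G

Derivation:
After move 1 (U'): U=WWWW F=OOGG R=GGRR B=RRBB L=BBOO
After move 2 (U'): U=WWWW F=BBGG R=OORR B=GGBB L=RROO
After move 3 (R): R=RORO U=WBWG F=BYGY D=YBYG B=WGWB
After move 4 (F): F=GBYY U=WBOR R=WOGO D=RRYG L=RYOB
Query: D face = RRYG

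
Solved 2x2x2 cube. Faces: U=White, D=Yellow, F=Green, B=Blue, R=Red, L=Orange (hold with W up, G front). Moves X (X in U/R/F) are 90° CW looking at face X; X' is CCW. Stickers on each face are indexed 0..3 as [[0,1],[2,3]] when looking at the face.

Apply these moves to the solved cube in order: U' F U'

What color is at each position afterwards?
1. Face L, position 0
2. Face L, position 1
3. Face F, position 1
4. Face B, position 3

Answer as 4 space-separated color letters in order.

Answer: R R Y B

Derivation:
After move 1 (U'): U=WWWW F=OOGG R=GGRR B=RRBB L=BBOO
After move 2 (F): F=GOGO U=WWOB R=WGWR D=RGYY L=BYOY
After move 3 (U'): U=WBWO F=BYGO R=GOWR B=WGBB L=RROY
Query 1: L[0] = R
Query 2: L[1] = R
Query 3: F[1] = Y
Query 4: B[3] = B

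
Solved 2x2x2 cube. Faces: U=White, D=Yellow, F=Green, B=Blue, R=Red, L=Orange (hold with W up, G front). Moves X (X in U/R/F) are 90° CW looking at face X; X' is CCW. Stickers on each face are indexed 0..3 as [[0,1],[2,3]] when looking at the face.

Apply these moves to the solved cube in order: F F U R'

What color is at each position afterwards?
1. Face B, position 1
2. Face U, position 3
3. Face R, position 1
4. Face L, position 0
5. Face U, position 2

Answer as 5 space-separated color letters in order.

Answer: R O R G Y

Derivation:
After move 1 (F): F=GGGG U=WWOO R=WRWR D=RRYY L=OYOY
After move 2 (F): F=GGGG U=WWYY R=OROR D=WWYY L=OROR
After move 3 (U): U=YWYW F=ORGG R=BBOR B=ORBB L=GGOR
After move 4 (R'): R=BRBO U=YBYO F=OWGW D=WRYG B=YRWB
Query 1: B[1] = R
Query 2: U[3] = O
Query 3: R[1] = R
Query 4: L[0] = G
Query 5: U[2] = Y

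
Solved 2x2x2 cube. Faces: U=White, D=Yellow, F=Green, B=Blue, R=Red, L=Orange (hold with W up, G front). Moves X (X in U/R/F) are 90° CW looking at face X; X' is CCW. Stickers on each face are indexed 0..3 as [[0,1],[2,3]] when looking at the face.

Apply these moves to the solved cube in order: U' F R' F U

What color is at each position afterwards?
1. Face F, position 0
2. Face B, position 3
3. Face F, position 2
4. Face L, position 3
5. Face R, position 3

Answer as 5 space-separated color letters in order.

After move 1 (U'): U=WWWW F=OOGG R=GGRR B=RRBB L=BBOO
After move 2 (F): F=GOGO U=WWOB R=WGWR D=RGYY L=BYOY
After move 3 (R'): R=GRWW U=WBOR F=GWGB D=ROYO B=YRGB
After move 4 (F): F=GGBW U=WBYY R=ORRW D=WGYO L=BROO
After move 5 (U): U=YWYB F=ORBW R=YRRW B=BRGB L=GGOO
Query 1: F[0] = O
Query 2: B[3] = B
Query 3: F[2] = B
Query 4: L[3] = O
Query 5: R[3] = W

Answer: O B B O W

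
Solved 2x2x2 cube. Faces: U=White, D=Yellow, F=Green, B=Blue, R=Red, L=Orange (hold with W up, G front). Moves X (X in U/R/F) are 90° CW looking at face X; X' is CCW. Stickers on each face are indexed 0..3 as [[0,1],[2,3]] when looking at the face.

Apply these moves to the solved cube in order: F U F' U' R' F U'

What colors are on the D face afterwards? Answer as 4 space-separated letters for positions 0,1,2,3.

Answer: R G Y G

Derivation:
After move 1 (F): F=GGGG U=WWOO R=WRWR D=RRYY L=OYOY
After move 2 (U): U=OWOW F=WRGG R=BBWR B=OYBB L=GGOY
After move 3 (F'): F=RGWG U=OWBW R=RBRR D=GYYY L=GWOO
After move 4 (U'): U=WWOB F=GWWG R=RGRR B=RBBB L=OYOO
After move 5 (R'): R=GRRR U=WBOR F=GWWB D=GWYG B=YBYB
After move 6 (F): F=WGBW U=WBOY R=ORRR D=RGYG L=OGOW
After move 7 (U'): U=BYWO F=OGBW R=WGRR B=ORYB L=YBOW
Query: D face = RGYG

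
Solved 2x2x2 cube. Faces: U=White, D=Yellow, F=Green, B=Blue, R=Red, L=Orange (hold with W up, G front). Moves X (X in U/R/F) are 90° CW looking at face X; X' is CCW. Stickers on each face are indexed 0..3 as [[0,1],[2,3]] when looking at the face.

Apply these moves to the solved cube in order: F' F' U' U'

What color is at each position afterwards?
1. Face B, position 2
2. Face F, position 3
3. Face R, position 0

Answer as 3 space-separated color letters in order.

Answer: B G O

Derivation:
After move 1 (F'): F=GGGG U=WWRR R=YRYR D=OOYY L=OWOW
After move 2 (F'): F=GGGG U=WWYY R=OROR D=WWYY L=OROR
After move 3 (U'): U=WYWY F=ORGG R=GGOR B=ORBB L=BBOR
After move 4 (U'): U=YYWW F=BBGG R=OROR B=GGBB L=OROR
Query 1: B[2] = B
Query 2: F[3] = G
Query 3: R[0] = O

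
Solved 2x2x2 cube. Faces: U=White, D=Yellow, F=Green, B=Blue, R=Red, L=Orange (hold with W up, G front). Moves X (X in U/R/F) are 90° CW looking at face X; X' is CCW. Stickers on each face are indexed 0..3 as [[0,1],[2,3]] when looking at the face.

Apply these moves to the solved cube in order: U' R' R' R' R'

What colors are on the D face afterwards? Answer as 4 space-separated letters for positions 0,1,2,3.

Answer: Y Y Y Y

Derivation:
After move 1 (U'): U=WWWW F=OOGG R=GGRR B=RRBB L=BBOO
After move 2 (R'): R=GRGR U=WBWR F=OWGW D=YOYG B=YRYB
After move 3 (R'): R=RRGG U=WYWY F=OBGR D=YWYW B=GROB
After move 4 (R'): R=RGRG U=WOWG F=OYGY D=YBYR B=WRWB
After move 5 (R'): R=GGRR U=WWWW F=OOGG D=YYYY B=RRBB
Query: D face = YYYY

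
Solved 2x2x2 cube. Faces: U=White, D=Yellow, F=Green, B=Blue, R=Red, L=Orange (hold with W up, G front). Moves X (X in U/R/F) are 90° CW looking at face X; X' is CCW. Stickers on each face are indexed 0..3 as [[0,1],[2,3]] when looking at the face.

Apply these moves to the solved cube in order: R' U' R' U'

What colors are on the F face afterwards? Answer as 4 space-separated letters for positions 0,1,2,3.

After move 1 (R'): R=RRRR U=WBWB F=GWGW D=YGYG B=YBYB
After move 2 (U'): U=BBWW F=OOGW R=GWRR B=RRYB L=YBOO
After move 3 (R'): R=WRGR U=BYWR F=OBGW D=YOYW B=GRGB
After move 4 (U'): U=YRBW F=YBGW R=OBGR B=WRGB L=GROO
Query: F face = YBGW

Answer: Y B G W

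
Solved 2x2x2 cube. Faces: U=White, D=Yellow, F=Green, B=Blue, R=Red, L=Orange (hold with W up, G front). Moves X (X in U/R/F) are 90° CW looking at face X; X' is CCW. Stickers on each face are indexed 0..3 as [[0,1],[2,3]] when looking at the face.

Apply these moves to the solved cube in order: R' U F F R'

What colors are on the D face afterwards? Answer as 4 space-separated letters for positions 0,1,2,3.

Answer: B G Y R

Derivation:
After move 1 (R'): R=RRRR U=WBWB F=GWGW D=YGYG B=YBYB
After move 2 (U): U=WWBB F=RRGW R=YBRR B=OOYB L=GWOO
After move 3 (F): F=GRWR U=WWOW R=BBBR D=RYYG L=GYOG
After move 4 (F): F=WGRR U=WWGY R=OBWR D=BBYG L=GROY
After move 5 (R'): R=BROW U=WYGO F=WWRY D=BGYR B=GOBB
Query: D face = BGYR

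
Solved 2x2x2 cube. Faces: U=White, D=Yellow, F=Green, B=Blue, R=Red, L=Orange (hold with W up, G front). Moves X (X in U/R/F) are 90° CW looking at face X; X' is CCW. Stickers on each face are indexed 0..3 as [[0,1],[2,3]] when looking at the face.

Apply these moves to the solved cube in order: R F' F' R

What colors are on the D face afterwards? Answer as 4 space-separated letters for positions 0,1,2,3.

Answer: G W Y W

Derivation:
After move 1 (R): R=RRRR U=WGWG F=GYGY D=YBYB B=WBWB
After move 2 (F'): F=YYGG U=WGRR R=BRYR D=OOYB L=OGOW
After move 3 (F'): F=YGYG U=WGBY R=OROR D=GWYB L=OROR
After move 4 (R): R=OORR U=WGBG F=YWYB D=GWYW B=YBGB
Query: D face = GWYW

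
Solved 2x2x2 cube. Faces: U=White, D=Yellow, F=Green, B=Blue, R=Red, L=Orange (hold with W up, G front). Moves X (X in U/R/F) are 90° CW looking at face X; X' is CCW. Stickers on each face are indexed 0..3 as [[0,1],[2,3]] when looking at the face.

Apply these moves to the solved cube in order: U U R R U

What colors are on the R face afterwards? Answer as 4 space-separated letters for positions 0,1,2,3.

After move 1 (U): U=WWWW F=RRGG R=BBRR B=OOBB L=GGOO
After move 2 (U): U=WWWW F=BBGG R=OORR B=GGBB L=RROO
After move 3 (R): R=RORO U=WBWG F=BYGY D=YBYG B=WGWB
After move 4 (R): R=RROO U=WYWY F=BBGG D=YWYW B=GGBB
After move 5 (U): U=WWYY F=RRGG R=GGOO B=RRBB L=BBOO
Query: R face = GGOO

Answer: G G O O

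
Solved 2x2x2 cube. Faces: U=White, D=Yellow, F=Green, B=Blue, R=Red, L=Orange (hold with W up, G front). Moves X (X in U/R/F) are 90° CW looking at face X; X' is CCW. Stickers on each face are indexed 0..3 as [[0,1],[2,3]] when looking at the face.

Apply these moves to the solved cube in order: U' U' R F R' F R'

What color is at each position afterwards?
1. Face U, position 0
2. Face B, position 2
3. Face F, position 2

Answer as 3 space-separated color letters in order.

After move 1 (U'): U=WWWW F=OOGG R=GGRR B=RRBB L=BBOO
After move 2 (U'): U=WWWW F=BBGG R=OORR B=GGBB L=RROO
After move 3 (R): R=RORO U=WBWG F=BYGY D=YBYG B=WGWB
After move 4 (F): F=GBYY U=WBOR R=WOGO D=RRYG L=RYOB
After move 5 (R'): R=OOWG U=WWOW F=GBYR D=RBYY B=GGRB
After move 6 (F): F=YGRB U=WWBY R=OOWG D=WOYY L=RROB
After move 7 (R'): R=OGOW U=WRBG F=YWRY D=WGYB B=YGOB
Query 1: U[0] = W
Query 2: B[2] = O
Query 3: F[2] = R

Answer: W O R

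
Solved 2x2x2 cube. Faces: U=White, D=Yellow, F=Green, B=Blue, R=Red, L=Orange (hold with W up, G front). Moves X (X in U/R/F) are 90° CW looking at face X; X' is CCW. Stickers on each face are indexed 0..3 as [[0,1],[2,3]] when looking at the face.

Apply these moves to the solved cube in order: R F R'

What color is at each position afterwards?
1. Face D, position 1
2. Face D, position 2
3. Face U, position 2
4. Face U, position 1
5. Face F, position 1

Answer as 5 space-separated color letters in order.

After move 1 (R): R=RRRR U=WGWG F=GYGY D=YBYB B=WBWB
After move 2 (F): F=GGYY U=WGOO R=WRGR D=RRYB L=OYOB
After move 3 (R'): R=RRWG U=WWOW F=GGYO D=RGYY B=BBRB
Query 1: D[1] = G
Query 2: D[2] = Y
Query 3: U[2] = O
Query 4: U[1] = W
Query 5: F[1] = G

Answer: G Y O W G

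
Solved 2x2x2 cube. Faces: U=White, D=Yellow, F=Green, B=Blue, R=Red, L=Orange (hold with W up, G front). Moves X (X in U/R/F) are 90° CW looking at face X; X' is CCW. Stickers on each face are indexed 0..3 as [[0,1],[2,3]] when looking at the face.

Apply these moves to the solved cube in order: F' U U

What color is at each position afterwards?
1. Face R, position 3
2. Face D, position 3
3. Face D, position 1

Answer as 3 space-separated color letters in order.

After move 1 (F'): F=GGGG U=WWRR R=YRYR D=OOYY L=OWOW
After move 2 (U): U=RWRW F=YRGG R=BBYR B=OWBB L=GGOW
After move 3 (U): U=RRWW F=BBGG R=OWYR B=GGBB L=YROW
Query 1: R[3] = R
Query 2: D[3] = Y
Query 3: D[1] = O

Answer: R Y O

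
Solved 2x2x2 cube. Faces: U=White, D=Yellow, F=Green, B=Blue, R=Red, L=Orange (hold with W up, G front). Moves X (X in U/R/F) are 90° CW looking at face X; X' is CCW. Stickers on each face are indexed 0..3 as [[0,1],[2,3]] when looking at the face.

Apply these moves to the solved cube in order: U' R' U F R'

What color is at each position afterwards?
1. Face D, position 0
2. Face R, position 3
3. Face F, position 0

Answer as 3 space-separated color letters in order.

Answer: G B G

Derivation:
After move 1 (U'): U=WWWW F=OOGG R=GGRR B=RRBB L=BBOO
After move 2 (R'): R=GRGR U=WBWR F=OWGW D=YOYG B=YRYB
After move 3 (U): U=WWRB F=GRGW R=YRGR B=BBYB L=OWOO
After move 4 (F): F=GGWR U=WWOW R=RRBR D=GYYG L=OYOO
After move 5 (R'): R=RRRB U=WYOB F=GWWW D=GGYR B=GBYB
Query 1: D[0] = G
Query 2: R[3] = B
Query 3: F[0] = G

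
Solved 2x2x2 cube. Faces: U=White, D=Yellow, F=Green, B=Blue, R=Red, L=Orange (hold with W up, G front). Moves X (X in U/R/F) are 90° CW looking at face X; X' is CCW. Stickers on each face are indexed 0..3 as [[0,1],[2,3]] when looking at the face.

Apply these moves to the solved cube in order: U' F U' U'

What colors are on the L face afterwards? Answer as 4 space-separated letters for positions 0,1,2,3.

After move 1 (U'): U=WWWW F=OOGG R=GGRR B=RRBB L=BBOO
After move 2 (F): F=GOGO U=WWOB R=WGWR D=RGYY L=BYOY
After move 3 (U'): U=WBWO F=BYGO R=GOWR B=WGBB L=RROY
After move 4 (U'): U=BOWW F=RRGO R=BYWR B=GOBB L=WGOY
Query: L face = WGOY

Answer: W G O Y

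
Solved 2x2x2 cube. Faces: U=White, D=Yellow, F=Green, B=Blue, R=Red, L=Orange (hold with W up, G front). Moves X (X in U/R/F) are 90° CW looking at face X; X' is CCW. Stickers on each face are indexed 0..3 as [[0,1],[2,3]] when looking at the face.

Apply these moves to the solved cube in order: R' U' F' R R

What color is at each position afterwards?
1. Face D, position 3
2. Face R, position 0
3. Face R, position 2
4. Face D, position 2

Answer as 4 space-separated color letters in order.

After move 1 (R'): R=RRRR U=WBWB F=GWGW D=YGYG B=YBYB
After move 2 (U'): U=BBWW F=OOGW R=GWRR B=RRYB L=YBOO
After move 3 (F'): F=OWOG U=BBGR R=GWYR D=BOYG L=YWOW
After move 4 (R): R=YGRW U=BWGG F=OOOG D=BYYR B=RRBB
After move 5 (R): R=RYWG U=BOGG F=OYOR D=BBYR B=GRWB
Query 1: D[3] = R
Query 2: R[0] = R
Query 3: R[2] = W
Query 4: D[2] = Y

Answer: R R W Y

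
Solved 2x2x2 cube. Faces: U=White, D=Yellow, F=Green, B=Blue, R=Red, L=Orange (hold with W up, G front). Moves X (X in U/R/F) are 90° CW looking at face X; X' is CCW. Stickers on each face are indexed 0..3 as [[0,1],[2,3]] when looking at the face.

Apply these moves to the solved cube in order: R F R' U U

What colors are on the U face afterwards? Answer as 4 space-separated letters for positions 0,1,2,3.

Answer: W O W W

Derivation:
After move 1 (R): R=RRRR U=WGWG F=GYGY D=YBYB B=WBWB
After move 2 (F): F=GGYY U=WGOO R=WRGR D=RRYB L=OYOB
After move 3 (R'): R=RRWG U=WWOW F=GGYO D=RGYY B=BBRB
After move 4 (U): U=OWWW F=RRYO R=BBWG B=OYRB L=GGOB
After move 5 (U): U=WOWW F=BBYO R=OYWG B=GGRB L=RROB
Query: U face = WOWW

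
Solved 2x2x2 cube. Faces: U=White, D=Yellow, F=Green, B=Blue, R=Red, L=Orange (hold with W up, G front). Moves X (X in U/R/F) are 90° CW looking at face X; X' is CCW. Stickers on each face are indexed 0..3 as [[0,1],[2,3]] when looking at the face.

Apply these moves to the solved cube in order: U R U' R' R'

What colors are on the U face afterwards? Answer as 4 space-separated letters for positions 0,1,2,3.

Answer: R B W O

Derivation:
After move 1 (U): U=WWWW F=RRGG R=BBRR B=OOBB L=GGOO
After move 2 (R): R=RBRB U=WRWG F=RYGY D=YBYO B=WOWB
After move 3 (U'): U=RGWW F=GGGY R=RYRB B=RBWB L=WOOO
After move 4 (R'): R=YBRR U=RWWR F=GGGW D=YGYY B=OBBB
After move 5 (R'): R=BRYR U=RBWO F=GWGR D=YGYW B=YBGB
Query: U face = RBWO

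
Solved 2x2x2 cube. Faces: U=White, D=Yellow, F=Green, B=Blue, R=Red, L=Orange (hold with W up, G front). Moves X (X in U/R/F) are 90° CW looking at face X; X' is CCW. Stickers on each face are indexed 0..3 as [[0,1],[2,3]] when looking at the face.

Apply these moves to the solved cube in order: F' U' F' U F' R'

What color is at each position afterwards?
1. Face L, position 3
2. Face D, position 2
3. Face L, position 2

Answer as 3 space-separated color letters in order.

Answer: Y Y O

Derivation:
After move 1 (F'): F=GGGG U=WWRR R=YRYR D=OOYY L=OWOW
After move 2 (U'): U=WRWR F=OWGG R=GGYR B=YRBB L=BBOW
After move 3 (F'): F=WGOG U=WRGY R=OGOR D=BWYY L=BROW
After move 4 (U): U=GWYR F=OGOG R=YROR B=BRBB L=WGOW
After move 5 (F'): F=GGOO U=GWYO R=WRBR D=GWYY L=WROY
After move 6 (R'): R=RRWB U=GBYB F=GWOO D=GGYO B=YRWB
Query 1: L[3] = Y
Query 2: D[2] = Y
Query 3: L[2] = O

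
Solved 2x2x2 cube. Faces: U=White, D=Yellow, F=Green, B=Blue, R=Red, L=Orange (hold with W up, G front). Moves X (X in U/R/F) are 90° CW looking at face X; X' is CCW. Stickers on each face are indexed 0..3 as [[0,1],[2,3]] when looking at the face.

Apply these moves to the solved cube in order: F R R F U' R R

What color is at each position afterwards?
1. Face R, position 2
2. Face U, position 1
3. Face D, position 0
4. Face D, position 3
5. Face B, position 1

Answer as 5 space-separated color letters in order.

Answer: G R R Y W

Derivation:
After move 1 (F): F=GGGG U=WWOO R=WRWR D=RRYY L=OYOY
After move 2 (R): R=WWRR U=WGOG F=GRGY D=RBYB B=OBWB
After move 3 (R): R=RWRW U=WROY F=GBGB D=RWYO B=GBGB
After move 4 (F): F=GGBB U=WRYY R=OWYW D=RRYO L=OROW
After move 5 (U'): U=RYWY F=ORBB R=GGYW B=OWGB L=GBOW
After move 6 (R): R=YGWG U=RRWB F=ORBO D=RGYO B=YWYB
After move 7 (R): R=WYGG U=RRWO F=OGBO D=RYYY B=BWRB
Query 1: R[2] = G
Query 2: U[1] = R
Query 3: D[0] = R
Query 4: D[3] = Y
Query 5: B[1] = W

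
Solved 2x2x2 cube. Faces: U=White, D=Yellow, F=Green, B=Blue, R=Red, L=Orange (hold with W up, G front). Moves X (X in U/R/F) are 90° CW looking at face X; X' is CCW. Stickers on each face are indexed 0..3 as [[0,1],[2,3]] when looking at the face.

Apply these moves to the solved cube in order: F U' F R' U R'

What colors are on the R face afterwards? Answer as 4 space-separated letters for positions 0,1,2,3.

After move 1 (F): F=GGGG U=WWOO R=WRWR D=RRYY L=OYOY
After move 2 (U'): U=WOWO F=OYGG R=GGWR B=WRBB L=BBOY
After move 3 (F): F=GOGY U=WOYB R=WGOR D=WGYY L=BROR
After move 4 (R'): R=GRWO U=WBYW F=GOGB D=WOYY B=YRGB
After move 5 (U): U=YWWB F=GRGB R=YRWO B=BRGB L=GOOR
After move 6 (R'): R=ROYW U=YGWB F=GWGB D=WRYB B=YROB
Query: R face = ROYW

Answer: R O Y W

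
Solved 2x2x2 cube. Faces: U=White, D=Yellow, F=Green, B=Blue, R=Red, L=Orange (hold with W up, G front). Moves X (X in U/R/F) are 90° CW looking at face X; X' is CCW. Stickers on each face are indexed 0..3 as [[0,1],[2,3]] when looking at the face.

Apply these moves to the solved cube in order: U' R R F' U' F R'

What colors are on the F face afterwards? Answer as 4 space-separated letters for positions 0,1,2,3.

Answer: O G G R

Derivation:
After move 1 (U'): U=WWWW F=OOGG R=GGRR B=RRBB L=BBOO
After move 2 (R): R=RGRG U=WOWG F=OYGY D=YBYR B=WRWB
After move 3 (R): R=RRGG U=WYWY F=OBGR D=YWYW B=GROB
After move 4 (F'): F=BROG U=WYRG R=WRYG D=BOYW L=BYOW
After move 5 (U'): U=YGWR F=BYOG R=BRYG B=WROB L=GROW
After move 6 (F): F=OBGY U=YGWR R=WRRG D=YBYW L=GBOO
After move 7 (R'): R=RGWR U=YOWW F=OGGR D=YBYY B=WRBB
Query: F face = OGGR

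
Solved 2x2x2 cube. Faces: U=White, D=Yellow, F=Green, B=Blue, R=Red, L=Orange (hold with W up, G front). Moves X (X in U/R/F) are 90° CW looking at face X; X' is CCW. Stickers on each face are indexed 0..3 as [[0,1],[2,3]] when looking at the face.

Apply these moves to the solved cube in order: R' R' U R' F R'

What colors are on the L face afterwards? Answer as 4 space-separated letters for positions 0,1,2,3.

After move 1 (R'): R=RRRR U=WBWB F=GWGW D=YGYG B=YBYB
After move 2 (R'): R=RRRR U=WYWY F=GBGB D=YWYW B=GBGB
After move 3 (U): U=WWYY F=RRGB R=GBRR B=OOGB L=GBOO
After move 4 (R'): R=BRGR U=WGYO F=RWGY D=YRYB B=WOWB
After move 5 (F): F=GRYW U=WGOB R=YROR D=GBYB L=GYOR
After move 6 (R'): R=RRYO U=WWOW F=GGYB D=GRYW B=BOBB
Query: L face = GYOR

Answer: G Y O R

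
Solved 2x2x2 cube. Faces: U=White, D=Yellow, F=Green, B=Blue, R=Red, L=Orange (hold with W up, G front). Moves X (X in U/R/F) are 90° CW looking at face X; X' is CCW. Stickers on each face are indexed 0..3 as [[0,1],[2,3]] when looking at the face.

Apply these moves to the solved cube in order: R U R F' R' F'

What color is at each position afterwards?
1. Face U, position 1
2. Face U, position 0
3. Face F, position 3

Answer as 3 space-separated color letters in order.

After move 1 (R): R=RRRR U=WGWG F=GYGY D=YBYB B=WBWB
After move 2 (U): U=WWGG F=RRGY R=WBRR B=OOWB L=GYOO
After move 3 (R): R=RWRB U=WRGY F=RBGB D=YWYO B=GOWB
After move 4 (F'): F=BBRG U=WRRR R=WWYB D=YOYO L=GYOG
After move 5 (R'): R=WBWY U=WWRG F=BRRR D=YBYG B=OOOB
After move 6 (F'): F=RRBR U=WWWW R=BBYY D=YGYG L=GGOR
Query 1: U[1] = W
Query 2: U[0] = W
Query 3: F[3] = R

Answer: W W R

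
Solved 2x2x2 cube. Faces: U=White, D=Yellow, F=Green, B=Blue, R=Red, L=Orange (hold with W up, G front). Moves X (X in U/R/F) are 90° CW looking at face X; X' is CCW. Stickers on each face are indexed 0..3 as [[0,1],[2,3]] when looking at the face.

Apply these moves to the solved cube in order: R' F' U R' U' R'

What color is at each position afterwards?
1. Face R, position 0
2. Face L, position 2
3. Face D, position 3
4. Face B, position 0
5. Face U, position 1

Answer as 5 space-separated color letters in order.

After move 1 (R'): R=RRRR U=WBWB F=GWGW D=YGYG B=YBYB
After move 2 (F'): F=WWGG U=WBRR R=GRYR D=OOYG L=OBOW
After move 3 (U): U=RWRB F=GRGG R=YBYR B=OBYB L=WWOW
After move 4 (R'): R=BRYY U=RYRO F=GWGB D=ORYG B=GBOB
After move 5 (U'): U=YORR F=WWGB R=GWYY B=BROB L=GBOW
After move 6 (R'): R=WYGY U=YORB F=WOGR D=OWYB B=GRRB
Query 1: R[0] = W
Query 2: L[2] = O
Query 3: D[3] = B
Query 4: B[0] = G
Query 5: U[1] = O

Answer: W O B G O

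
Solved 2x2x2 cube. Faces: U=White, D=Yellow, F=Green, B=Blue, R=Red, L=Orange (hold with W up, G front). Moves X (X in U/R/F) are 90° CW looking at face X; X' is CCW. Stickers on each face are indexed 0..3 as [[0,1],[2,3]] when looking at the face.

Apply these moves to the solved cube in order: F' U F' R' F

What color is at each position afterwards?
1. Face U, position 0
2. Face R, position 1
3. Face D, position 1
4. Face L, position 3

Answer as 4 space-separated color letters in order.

After move 1 (F'): F=GGGG U=WWRR R=YRYR D=OOYY L=OWOW
After move 2 (U): U=RWRW F=YRGG R=BBYR B=OWBB L=GGOW
After move 3 (F'): F=RGYG U=RWBY R=OBOR D=GWYY L=GWOR
After move 4 (R'): R=BROO U=RBBO F=RWYY D=GGYG B=YWWB
After move 5 (F): F=YRYW U=RBRW R=BROO D=OBYG L=GGOG
Query 1: U[0] = R
Query 2: R[1] = R
Query 3: D[1] = B
Query 4: L[3] = G

Answer: R R B G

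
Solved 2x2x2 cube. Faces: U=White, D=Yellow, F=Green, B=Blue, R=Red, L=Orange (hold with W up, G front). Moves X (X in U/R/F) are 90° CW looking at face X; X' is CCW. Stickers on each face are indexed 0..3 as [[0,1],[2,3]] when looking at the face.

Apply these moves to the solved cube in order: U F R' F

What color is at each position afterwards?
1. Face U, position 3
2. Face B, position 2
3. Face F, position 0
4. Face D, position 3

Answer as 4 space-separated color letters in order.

Answer: Y B G R

Derivation:
After move 1 (U): U=WWWW F=RRGG R=BBRR B=OOBB L=GGOO
After move 2 (F): F=GRGR U=WWOG R=WBWR D=RBYY L=GYOY
After move 3 (R'): R=BRWW U=WBOO F=GWGG D=RRYR B=YOBB
After move 4 (F): F=GGGW U=WBYY R=OROW D=WBYR L=GROR
Query 1: U[3] = Y
Query 2: B[2] = B
Query 3: F[0] = G
Query 4: D[3] = R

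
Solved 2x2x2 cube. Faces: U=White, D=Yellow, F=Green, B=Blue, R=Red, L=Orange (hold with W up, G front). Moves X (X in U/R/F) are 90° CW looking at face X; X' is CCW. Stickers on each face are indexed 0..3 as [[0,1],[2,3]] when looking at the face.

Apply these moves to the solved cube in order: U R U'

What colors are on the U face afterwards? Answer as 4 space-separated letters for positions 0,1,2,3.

After move 1 (U): U=WWWW F=RRGG R=BBRR B=OOBB L=GGOO
After move 2 (R): R=RBRB U=WRWG F=RYGY D=YBYO B=WOWB
After move 3 (U'): U=RGWW F=GGGY R=RYRB B=RBWB L=WOOO
Query: U face = RGWW

Answer: R G W W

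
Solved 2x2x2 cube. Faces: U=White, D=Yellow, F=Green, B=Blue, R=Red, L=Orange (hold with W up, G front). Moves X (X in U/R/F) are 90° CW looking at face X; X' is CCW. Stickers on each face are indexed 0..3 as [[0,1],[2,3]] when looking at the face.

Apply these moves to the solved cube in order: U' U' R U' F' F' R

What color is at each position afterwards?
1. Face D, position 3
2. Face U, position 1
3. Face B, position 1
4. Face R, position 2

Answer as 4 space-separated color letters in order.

After move 1 (U'): U=WWWW F=OOGG R=GGRR B=RRBB L=BBOO
After move 2 (U'): U=WWWW F=BBGG R=OORR B=GGBB L=RROO
After move 3 (R): R=RORO U=WBWG F=BYGY D=YBYG B=WGWB
After move 4 (U'): U=BGWW F=RRGY R=BYRO B=ROWB L=WGOO
After move 5 (F'): F=RYRG U=BGBR R=BYYO D=GOYG L=WWOW
After move 6 (F'): F=YGRR U=BGBY R=OYGO D=WWYG L=WROB
After move 7 (R): R=GOOY U=BGBR F=YWRG D=WWYR B=YOGB
Query 1: D[3] = R
Query 2: U[1] = G
Query 3: B[1] = O
Query 4: R[2] = O

Answer: R G O O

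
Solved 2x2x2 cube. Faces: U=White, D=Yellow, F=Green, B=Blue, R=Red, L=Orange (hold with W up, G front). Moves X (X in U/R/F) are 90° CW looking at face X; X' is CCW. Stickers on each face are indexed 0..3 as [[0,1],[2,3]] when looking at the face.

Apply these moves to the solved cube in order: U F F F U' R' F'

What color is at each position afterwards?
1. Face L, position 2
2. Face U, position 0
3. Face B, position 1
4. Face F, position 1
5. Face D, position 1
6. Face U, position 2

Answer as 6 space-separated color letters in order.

After move 1 (U): U=WWWW F=RRGG R=BBRR B=OOBB L=GGOO
After move 2 (F): F=GRGR U=WWOG R=WBWR D=RBYY L=GYOY
After move 3 (F): F=GGRR U=WWYY R=OBGR D=WWYY L=GROB
After move 4 (F): F=RGRG U=WWBR R=YBYR D=GOYY L=GWOW
After move 5 (U'): U=WRWB F=GWRG R=RGYR B=YBBB L=OOOW
After move 6 (R'): R=GRRY U=WBWY F=GRRB D=GWYG B=YBOB
After move 7 (F'): F=RBGR U=WBGR R=WRGY D=OWYG L=OYOW
Query 1: L[2] = O
Query 2: U[0] = W
Query 3: B[1] = B
Query 4: F[1] = B
Query 5: D[1] = W
Query 6: U[2] = G

Answer: O W B B W G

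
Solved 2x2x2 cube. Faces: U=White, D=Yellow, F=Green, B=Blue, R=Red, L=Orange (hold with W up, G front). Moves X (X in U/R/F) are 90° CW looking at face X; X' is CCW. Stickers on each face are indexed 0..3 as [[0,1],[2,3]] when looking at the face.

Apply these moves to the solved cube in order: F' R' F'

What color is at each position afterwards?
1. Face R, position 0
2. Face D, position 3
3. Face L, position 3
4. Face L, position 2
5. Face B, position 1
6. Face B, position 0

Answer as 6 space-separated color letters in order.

Answer: G G R O B Y

Derivation:
After move 1 (F'): F=GGGG U=WWRR R=YRYR D=OOYY L=OWOW
After move 2 (R'): R=RRYY U=WBRB F=GWGR D=OGYG B=YBOB
After move 3 (F'): F=WRGG U=WBRY R=GROY D=WWYG L=OBOR
Query 1: R[0] = G
Query 2: D[3] = G
Query 3: L[3] = R
Query 4: L[2] = O
Query 5: B[1] = B
Query 6: B[0] = Y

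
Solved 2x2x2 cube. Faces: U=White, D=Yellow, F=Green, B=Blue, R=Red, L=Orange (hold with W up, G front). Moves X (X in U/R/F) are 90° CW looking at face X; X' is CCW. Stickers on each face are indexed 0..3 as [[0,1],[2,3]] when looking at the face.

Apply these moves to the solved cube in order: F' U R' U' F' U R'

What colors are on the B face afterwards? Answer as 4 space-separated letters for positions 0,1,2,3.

Answer: G R W B

Derivation:
After move 1 (F'): F=GGGG U=WWRR R=YRYR D=OOYY L=OWOW
After move 2 (U): U=RWRW F=YRGG R=BBYR B=OWBB L=GGOW
After move 3 (R'): R=BRBY U=RBRO F=YWGW D=ORYG B=YWOB
After move 4 (U'): U=BORR F=GGGW R=YWBY B=BROB L=YWOW
After move 5 (F'): F=GWGG U=BOYB R=RWOY D=WWYG L=YROR
After move 6 (U): U=YBBO F=RWGG R=BROY B=YROB L=GWOR
After move 7 (R'): R=RYBO U=YOBY F=RBGO D=WWYG B=GRWB
Query: B face = GRWB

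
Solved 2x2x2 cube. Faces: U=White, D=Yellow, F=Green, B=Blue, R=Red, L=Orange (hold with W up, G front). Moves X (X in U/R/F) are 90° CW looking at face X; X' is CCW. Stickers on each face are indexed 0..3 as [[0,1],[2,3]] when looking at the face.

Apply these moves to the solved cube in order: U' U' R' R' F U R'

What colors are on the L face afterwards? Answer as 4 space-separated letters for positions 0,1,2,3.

After move 1 (U'): U=WWWW F=OOGG R=GGRR B=RRBB L=BBOO
After move 2 (U'): U=WWWW F=BBGG R=OORR B=GGBB L=RROO
After move 3 (R'): R=OROR U=WBWG F=BWGW D=YBYG B=YGYB
After move 4 (R'): R=RROO U=WYWY F=BBGG D=YWYW B=GGBB
After move 5 (F): F=GBGB U=WYOR R=WRYO D=ORYW L=RYOW
After move 6 (U): U=OWRY F=WRGB R=GGYO B=RYBB L=GBOW
After move 7 (R'): R=GOGY U=OBRR F=WWGY D=ORYB B=WYRB
Query: L face = GBOW

Answer: G B O W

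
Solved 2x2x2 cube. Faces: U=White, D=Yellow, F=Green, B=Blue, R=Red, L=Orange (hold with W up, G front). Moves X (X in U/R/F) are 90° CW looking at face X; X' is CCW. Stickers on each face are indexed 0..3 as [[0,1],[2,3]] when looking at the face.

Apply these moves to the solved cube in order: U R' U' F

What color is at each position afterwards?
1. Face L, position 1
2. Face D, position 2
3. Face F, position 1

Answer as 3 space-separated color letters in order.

After move 1 (U): U=WWWW F=RRGG R=BBRR B=OOBB L=GGOO
After move 2 (R'): R=BRBR U=WBWO F=RWGW D=YRYG B=YOYB
After move 3 (U'): U=BOWW F=GGGW R=RWBR B=BRYB L=YOOO
After move 4 (F): F=GGWG U=BOOO R=WWWR D=BRYG L=YYOR
Query 1: L[1] = Y
Query 2: D[2] = Y
Query 3: F[1] = G

Answer: Y Y G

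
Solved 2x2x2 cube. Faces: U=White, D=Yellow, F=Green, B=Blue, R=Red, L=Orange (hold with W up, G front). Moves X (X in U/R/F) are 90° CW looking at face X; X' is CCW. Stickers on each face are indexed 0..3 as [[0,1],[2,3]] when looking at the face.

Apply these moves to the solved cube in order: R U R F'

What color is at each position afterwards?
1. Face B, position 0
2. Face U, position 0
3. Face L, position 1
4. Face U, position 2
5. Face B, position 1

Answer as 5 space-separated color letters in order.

After move 1 (R): R=RRRR U=WGWG F=GYGY D=YBYB B=WBWB
After move 2 (U): U=WWGG F=RRGY R=WBRR B=OOWB L=GYOO
After move 3 (R): R=RWRB U=WRGY F=RBGB D=YWYO B=GOWB
After move 4 (F'): F=BBRG U=WRRR R=WWYB D=YOYO L=GYOG
Query 1: B[0] = G
Query 2: U[0] = W
Query 3: L[1] = Y
Query 4: U[2] = R
Query 5: B[1] = O

Answer: G W Y R O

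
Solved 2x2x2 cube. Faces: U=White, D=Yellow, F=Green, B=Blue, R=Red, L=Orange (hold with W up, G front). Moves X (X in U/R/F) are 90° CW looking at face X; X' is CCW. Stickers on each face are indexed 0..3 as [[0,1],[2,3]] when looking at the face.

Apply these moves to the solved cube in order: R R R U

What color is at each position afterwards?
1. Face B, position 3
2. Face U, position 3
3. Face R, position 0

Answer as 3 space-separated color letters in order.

After move 1 (R): R=RRRR U=WGWG F=GYGY D=YBYB B=WBWB
After move 2 (R): R=RRRR U=WYWY F=GBGB D=YWYW B=GBGB
After move 3 (R): R=RRRR U=WBWB F=GWGW D=YGYG B=YBYB
After move 4 (U): U=WWBB F=RRGW R=YBRR B=OOYB L=GWOO
Query 1: B[3] = B
Query 2: U[3] = B
Query 3: R[0] = Y

Answer: B B Y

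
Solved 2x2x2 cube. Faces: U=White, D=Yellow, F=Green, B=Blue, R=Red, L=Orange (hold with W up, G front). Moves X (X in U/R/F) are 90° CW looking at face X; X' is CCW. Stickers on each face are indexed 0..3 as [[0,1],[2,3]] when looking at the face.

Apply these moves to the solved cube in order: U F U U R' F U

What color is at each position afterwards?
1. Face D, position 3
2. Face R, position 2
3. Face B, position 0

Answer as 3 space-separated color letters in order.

Answer: R G W

Derivation:
After move 1 (U): U=WWWW F=RRGG R=BBRR B=OOBB L=GGOO
After move 2 (F): F=GRGR U=WWOG R=WBWR D=RBYY L=GYOY
After move 3 (U): U=OWGW F=WBGR R=OOWR B=GYBB L=GROY
After move 4 (U): U=GOWW F=OOGR R=GYWR B=GRBB L=WBOY
After move 5 (R'): R=YRGW U=GBWG F=OOGW D=ROYR B=YRBB
After move 6 (F): F=GOWO U=GBYB R=WRGW D=GYYR L=WROO
After move 7 (U): U=YGBB F=WRWO R=YRGW B=WRBB L=GOOO
Query 1: D[3] = R
Query 2: R[2] = G
Query 3: B[0] = W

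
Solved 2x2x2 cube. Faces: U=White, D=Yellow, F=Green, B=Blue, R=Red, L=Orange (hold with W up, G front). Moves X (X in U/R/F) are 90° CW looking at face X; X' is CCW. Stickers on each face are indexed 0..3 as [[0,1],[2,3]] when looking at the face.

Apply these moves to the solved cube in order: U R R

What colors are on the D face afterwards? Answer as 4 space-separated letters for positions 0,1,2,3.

Answer: Y W Y W

Derivation:
After move 1 (U): U=WWWW F=RRGG R=BBRR B=OOBB L=GGOO
After move 2 (R): R=RBRB U=WRWG F=RYGY D=YBYO B=WOWB
After move 3 (R): R=RRBB U=WYWY F=RBGO D=YWYW B=GORB
Query: D face = YWYW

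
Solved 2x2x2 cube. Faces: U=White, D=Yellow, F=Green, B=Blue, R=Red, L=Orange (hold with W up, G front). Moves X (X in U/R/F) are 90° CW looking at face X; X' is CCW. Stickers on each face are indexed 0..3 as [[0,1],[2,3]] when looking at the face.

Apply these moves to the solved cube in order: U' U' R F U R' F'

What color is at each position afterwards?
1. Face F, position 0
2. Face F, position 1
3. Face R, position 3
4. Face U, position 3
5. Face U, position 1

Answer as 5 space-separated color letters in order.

After move 1 (U'): U=WWWW F=OOGG R=GGRR B=RRBB L=BBOO
After move 2 (U'): U=WWWW F=BBGG R=OORR B=GGBB L=RROO
After move 3 (R): R=RORO U=WBWG F=BYGY D=YBYG B=WGWB
After move 4 (F): F=GBYY U=WBOR R=WOGO D=RRYG L=RYOB
After move 5 (U): U=OWRB F=WOYY R=WGGO B=RYWB L=GBOB
After move 6 (R'): R=GOWG U=OWRR F=WWYB D=ROYY B=GYRB
After move 7 (F'): F=WBWY U=OWGW R=OORG D=BBYY L=GROR
Query 1: F[0] = W
Query 2: F[1] = B
Query 3: R[3] = G
Query 4: U[3] = W
Query 5: U[1] = W

Answer: W B G W W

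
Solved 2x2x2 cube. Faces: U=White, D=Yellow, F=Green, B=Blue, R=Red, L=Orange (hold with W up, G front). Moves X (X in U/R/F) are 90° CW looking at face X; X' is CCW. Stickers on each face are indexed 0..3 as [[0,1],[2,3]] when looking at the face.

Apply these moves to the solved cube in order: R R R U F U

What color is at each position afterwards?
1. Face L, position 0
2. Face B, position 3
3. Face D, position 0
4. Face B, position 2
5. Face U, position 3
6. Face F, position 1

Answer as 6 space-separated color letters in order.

After move 1 (R): R=RRRR U=WGWG F=GYGY D=YBYB B=WBWB
After move 2 (R): R=RRRR U=WYWY F=GBGB D=YWYW B=GBGB
After move 3 (R): R=RRRR U=WBWB F=GWGW D=YGYG B=YBYB
After move 4 (U): U=WWBB F=RRGW R=YBRR B=OOYB L=GWOO
After move 5 (F): F=GRWR U=WWOW R=BBBR D=RYYG L=GYOG
After move 6 (U): U=OWWW F=BBWR R=OOBR B=GYYB L=GROG
Query 1: L[0] = G
Query 2: B[3] = B
Query 3: D[0] = R
Query 4: B[2] = Y
Query 5: U[3] = W
Query 6: F[1] = B

Answer: G B R Y W B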